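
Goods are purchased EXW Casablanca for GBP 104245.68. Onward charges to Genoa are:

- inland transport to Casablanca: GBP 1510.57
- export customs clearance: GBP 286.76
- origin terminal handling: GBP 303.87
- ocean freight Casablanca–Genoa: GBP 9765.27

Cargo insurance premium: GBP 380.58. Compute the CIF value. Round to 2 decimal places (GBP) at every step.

CIF = EXW price + pre-shipment costs + freight + insurance
CIF = 104245.68 + 1510.57 + 286.76 + 303.87 + 9765.27 + 380.58 = 116492.73

CIF value: GBP 116492.73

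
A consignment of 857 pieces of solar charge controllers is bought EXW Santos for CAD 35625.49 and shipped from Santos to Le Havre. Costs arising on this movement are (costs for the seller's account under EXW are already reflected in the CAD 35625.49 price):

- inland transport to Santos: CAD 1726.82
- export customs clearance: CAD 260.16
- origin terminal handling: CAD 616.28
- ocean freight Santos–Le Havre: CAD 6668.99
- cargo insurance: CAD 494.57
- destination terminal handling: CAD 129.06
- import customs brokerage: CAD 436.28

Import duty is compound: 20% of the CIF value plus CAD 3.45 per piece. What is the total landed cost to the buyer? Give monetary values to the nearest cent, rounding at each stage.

Total landed cost: CAD 57992.76

EXW: the seller makes goods available at their premises; the buyer bears all onward costs.
CIF value = EXW price + inland to port + export clearance + origin terminal + freight + insurance = 35625.49 + 1726.82 + 260.16 + 616.28 + 6668.99 + 494.57 = 45392.31
Ad valorem component: 45392.31 × 20% = 9078.46
Specific component: 857 × 3.45 = 2956.65
Import duty = 9078.46 + 2956.65 = 12035.11
Buyer bears: inland to port 1726.82 + export clearance 260.16 + origin terminal 616.28 + freight 6668.99 + insurance 494.57 + destination terminal 129.06 + brokerage 436.28 + duty 12035.11 = 22367.27
Landed cost = invoice 35625.49 + 22367.27 = 57992.76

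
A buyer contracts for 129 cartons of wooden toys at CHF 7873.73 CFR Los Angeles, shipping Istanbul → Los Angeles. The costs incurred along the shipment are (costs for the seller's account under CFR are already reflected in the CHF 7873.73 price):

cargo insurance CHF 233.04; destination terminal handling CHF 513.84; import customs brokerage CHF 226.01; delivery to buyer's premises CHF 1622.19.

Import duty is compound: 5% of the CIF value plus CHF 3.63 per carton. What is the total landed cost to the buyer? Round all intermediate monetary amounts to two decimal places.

CFR: the seller pays costs through ocean freight to the destination port, but not insurance.
CIF value = CFR price + insurance = 7873.73 + 233.04 = 8106.77
Ad valorem component: 8106.77 × 5% = 405.34
Specific component: 129 × 3.63 = 468.27
Import duty = 405.34 + 468.27 = 873.61
Buyer bears: insurance 233.04 + destination terminal 513.84 + brokerage 226.01 + delivery 1622.19 + duty 873.61 = 3468.69
Landed cost = invoice 7873.73 + 3468.69 = 11342.42

Total landed cost: CHF 11342.42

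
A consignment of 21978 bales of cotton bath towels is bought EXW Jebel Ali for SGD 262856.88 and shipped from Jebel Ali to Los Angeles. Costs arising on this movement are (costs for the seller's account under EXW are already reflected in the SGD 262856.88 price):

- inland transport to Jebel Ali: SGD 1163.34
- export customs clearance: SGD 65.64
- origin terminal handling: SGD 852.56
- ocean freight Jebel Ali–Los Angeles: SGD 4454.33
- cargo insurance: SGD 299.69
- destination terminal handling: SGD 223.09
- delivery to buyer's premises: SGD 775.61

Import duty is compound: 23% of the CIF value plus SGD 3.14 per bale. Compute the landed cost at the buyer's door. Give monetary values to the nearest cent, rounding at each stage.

Total landed cost: SGD 401731.32

EXW: the seller makes goods available at their premises; the buyer bears all onward costs.
CIF value = EXW price + inland to port + export clearance + origin terminal + freight + insurance = 262856.88 + 1163.34 + 65.64 + 852.56 + 4454.33 + 299.69 = 269692.44
Ad valorem component: 269692.44 × 23% = 62029.26
Specific component: 21978 × 3.14 = 69010.92
Import duty = 62029.26 + 69010.92 = 131040.18
Buyer bears: inland to port 1163.34 + export clearance 65.64 + origin terminal 852.56 + freight 4454.33 + insurance 299.69 + destination terminal 223.09 + delivery 775.61 + duty 131040.18 = 138874.44
Landed cost = invoice 262856.88 + 138874.44 = 401731.32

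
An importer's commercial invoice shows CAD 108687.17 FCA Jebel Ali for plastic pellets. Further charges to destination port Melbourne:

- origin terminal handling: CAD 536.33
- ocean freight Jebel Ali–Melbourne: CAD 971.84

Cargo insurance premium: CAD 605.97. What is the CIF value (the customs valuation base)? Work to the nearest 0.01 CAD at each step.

CIF value: CAD 110801.31

CIF = FCA price + pre-shipment costs + freight + insurance
CIF = 108687.17 + 536.33 + 971.84 + 605.97 = 110801.31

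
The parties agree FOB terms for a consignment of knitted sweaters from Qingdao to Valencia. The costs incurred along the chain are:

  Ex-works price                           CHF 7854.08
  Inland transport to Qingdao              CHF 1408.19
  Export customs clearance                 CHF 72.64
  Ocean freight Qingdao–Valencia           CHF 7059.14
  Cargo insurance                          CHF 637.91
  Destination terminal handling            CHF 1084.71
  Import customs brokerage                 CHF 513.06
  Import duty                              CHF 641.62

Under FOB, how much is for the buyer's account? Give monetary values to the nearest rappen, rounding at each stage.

Buyer's account: CHF 9936.44

FOB: the seller bears costs until goods are on board at the origin port; the buyer bears freight, insurance and all costs thereafter.
Seller's account: goods 7854.08 + inland to port 1408.19 + export clearance 72.64 = 9334.91
Buyer's account: freight 7059.14 + insurance 637.91 + destination terminal 1084.71 + brokerage 513.06 + duty 641.62 = 9936.44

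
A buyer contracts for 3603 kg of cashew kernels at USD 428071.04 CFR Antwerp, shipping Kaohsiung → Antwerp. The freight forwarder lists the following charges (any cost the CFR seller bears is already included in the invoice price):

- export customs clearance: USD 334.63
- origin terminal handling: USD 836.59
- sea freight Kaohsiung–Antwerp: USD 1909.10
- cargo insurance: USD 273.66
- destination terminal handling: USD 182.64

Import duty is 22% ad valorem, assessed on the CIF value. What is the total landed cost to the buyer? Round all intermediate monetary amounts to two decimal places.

Total landed cost: USD 522763.17

CFR: the seller pays costs through ocean freight to the destination port, but not insurance.
Already in the invoice (seller's account under CFR): export clearance, origin terminal, freight — exclude.
CIF value = CFR price + insurance = 428071.04 + 273.66 = 428344.70
Import duty = 428344.70 × 22% = 94235.83
Buyer bears: insurance 273.66 + destination terminal 182.64 + duty 94235.83 = 94692.13
Landed cost = invoice 428071.04 + 94692.13 = 522763.17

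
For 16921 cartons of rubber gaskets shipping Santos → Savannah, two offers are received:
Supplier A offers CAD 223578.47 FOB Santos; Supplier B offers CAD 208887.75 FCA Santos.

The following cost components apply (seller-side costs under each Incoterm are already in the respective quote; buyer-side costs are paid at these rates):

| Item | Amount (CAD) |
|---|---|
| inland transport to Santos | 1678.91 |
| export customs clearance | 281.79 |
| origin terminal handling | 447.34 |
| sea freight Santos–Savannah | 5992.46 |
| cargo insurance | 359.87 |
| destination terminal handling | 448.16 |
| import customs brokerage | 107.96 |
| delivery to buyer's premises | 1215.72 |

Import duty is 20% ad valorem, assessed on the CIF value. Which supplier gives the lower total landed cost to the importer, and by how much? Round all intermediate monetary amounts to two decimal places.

Supplier A (FOB):
CIF value = FOB price + freight + insurance = 223578.47 + 5992.46 + 359.87 = 229930.80
Import duty = 229930.80 × 20% = 45986.16
Buyer bears (A): 5992.46 + 359.87 + 448.16 + 107.96 + 1215.72 = 8124.17
Landed cost (A) = invoice 223578.47 + 8124.17 + duty 45986.16 = 277688.80
Supplier B (FCA):
CIF value = FCA price + origin terminal + freight + insurance = 208887.75 + 447.34 + 5992.46 + 359.87 = 215687.42
Import duty = 215687.42 × 20% = 43137.48
Buyer bears (B): 447.34 + 5992.46 + 359.87 + 448.16 + 107.96 + 1215.72 = 8571.51
Landed cost (B) = invoice 208887.75 + 8571.51 + duty 43137.48 = 260596.74
Difference = |277688.80 − 260596.74| = 17092.06

Supplier B is cheaper by CAD 17092.06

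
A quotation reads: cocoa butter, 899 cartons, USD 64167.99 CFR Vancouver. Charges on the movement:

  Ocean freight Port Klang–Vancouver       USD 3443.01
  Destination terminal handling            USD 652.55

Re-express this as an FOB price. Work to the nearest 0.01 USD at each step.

FOB price: USD 60724.98

Not relevant to the conversion: destination terminal — on the buyer under both terms; not part of either seller's price.
From CFR to FOB, the seller no longer bears: freight.
FOB price = 64167.99 − 3443.01 = 60724.98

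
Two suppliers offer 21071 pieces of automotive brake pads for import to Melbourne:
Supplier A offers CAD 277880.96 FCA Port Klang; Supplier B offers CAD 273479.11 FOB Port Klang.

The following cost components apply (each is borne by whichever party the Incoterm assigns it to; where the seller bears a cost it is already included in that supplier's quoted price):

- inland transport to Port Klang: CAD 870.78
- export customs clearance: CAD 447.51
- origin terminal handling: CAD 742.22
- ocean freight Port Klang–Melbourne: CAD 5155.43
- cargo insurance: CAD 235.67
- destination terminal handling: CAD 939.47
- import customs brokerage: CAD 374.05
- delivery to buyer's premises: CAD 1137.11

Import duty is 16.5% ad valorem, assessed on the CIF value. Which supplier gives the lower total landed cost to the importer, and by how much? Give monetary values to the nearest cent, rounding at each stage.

Supplier A (FCA):
CIF value = FCA price + origin terminal + freight + insurance = 277880.96 + 742.22 + 5155.43 + 235.67 = 284014.28
Import duty = 284014.28 × 16.5% = 46862.36
Buyer bears (A): 742.22 + 5155.43 + 235.67 + 939.47 + 374.05 + 1137.11 = 8583.95
Landed cost (A) = invoice 277880.96 + 8583.95 + duty 46862.36 = 333327.27
Supplier B (FOB):
CIF value = FOB price + freight + insurance = 273479.11 + 5155.43 + 235.67 = 278870.21
Import duty = 278870.21 × 16.5% = 46013.58
Buyer bears (B): 5155.43 + 235.67 + 939.47 + 374.05 + 1137.11 = 7841.73
Landed cost (B) = invoice 273479.11 + 7841.73 + duty 46013.58 = 327334.42
Difference = |333327.27 − 327334.42| = 5992.85

Supplier B is cheaper by CAD 5992.85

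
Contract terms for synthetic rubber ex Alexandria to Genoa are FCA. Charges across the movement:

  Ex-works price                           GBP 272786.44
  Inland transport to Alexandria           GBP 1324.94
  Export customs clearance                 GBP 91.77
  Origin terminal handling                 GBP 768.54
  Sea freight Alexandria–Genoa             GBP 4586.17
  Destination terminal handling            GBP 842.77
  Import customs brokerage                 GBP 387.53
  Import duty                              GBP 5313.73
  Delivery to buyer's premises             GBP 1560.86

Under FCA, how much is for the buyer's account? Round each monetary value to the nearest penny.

Buyer's account: GBP 13459.60

FCA: the seller delivers export-cleared goods to the carrier; the buyer bears costs from that point.
Seller's account: goods 272786.44 + inland to port 1324.94 + export clearance 91.77 = 274203.15
Buyer's account: origin terminal 768.54 + freight 4586.17 + destination terminal 842.77 + brokerage 387.53 + duty 5313.73 + delivery 1560.86 = 13459.60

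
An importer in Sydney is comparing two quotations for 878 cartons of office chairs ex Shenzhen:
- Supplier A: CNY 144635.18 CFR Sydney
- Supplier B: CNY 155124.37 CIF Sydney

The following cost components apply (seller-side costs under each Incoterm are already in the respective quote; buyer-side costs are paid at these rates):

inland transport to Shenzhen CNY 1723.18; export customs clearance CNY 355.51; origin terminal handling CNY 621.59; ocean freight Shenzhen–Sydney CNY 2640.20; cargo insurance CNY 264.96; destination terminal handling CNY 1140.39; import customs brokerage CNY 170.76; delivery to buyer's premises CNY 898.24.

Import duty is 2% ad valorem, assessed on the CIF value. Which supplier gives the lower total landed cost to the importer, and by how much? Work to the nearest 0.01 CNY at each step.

Supplier A (CFR):
CIF value = CFR price + insurance = 144635.18 + 264.96 = 144900.14
Import duty = 144900.14 × 2% = 2898.00
Buyer bears (A): 264.96 + 1140.39 + 170.76 + 898.24 = 2474.35
Landed cost (A) = invoice 144635.18 + 2474.35 + duty 2898.00 = 150007.53
Supplier B (CIF):
The CIF price already equals the CIF value: 155124.37
Import duty = 155124.37 × 2% = 3102.49
Buyer bears (B): 1140.39 + 170.76 + 898.24 = 2209.39
Landed cost (B) = invoice 155124.37 + 2209.39 + duty 3102.49 = 160436.25
Difference = |150007.53 − 160436.25| = 10428.72

Supplier A is cheaper by CNY 10428.72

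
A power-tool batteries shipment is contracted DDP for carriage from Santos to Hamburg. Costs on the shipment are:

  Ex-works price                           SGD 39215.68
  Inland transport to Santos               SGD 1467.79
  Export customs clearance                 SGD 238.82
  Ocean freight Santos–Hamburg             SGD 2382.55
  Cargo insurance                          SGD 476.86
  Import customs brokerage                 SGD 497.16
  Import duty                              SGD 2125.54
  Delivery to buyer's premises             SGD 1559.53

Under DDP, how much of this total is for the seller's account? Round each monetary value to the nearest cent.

Seller's account: SGD 47963.93

DDP: the seller bears all costs including import duty.
Seller's account: goods 39215.68 + inland to port 1467.79 + export clearance 238.82 + freight 2382.55 + insurance 476.86 + brokerage 497.16 + duty 2125.54 + delivery 1559.53 = 47963.93
Buyer's account: 0.00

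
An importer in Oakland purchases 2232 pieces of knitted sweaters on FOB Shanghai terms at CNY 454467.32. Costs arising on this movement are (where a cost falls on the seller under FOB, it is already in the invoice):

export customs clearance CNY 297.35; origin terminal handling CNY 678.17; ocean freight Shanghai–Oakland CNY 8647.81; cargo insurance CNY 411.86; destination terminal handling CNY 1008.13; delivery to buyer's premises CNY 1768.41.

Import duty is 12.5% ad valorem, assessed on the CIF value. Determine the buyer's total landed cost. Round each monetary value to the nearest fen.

Total landed cost: CNY 524244.40

FOB: the seller bears costs until goods are on board at the origin port; the buyer bears freight, insurance and all costs thereafter.
Already in the invoice (seller's account under FOB): export clearance, origin terminal — exclude.
CIF value = FOB price + freight + insurance = 454467.32 + 8647.81 + 411.86 = 463526.99
Import duty = 463526.99 × 12.5% = 57940.87
Buyer bears: freight 8647.81 + insurance 411.86 + destination terminal 1008.13 + delivery 1768.41 + duty 57940.87 = 69777.08
Landed cost = invoice 454467.32 + 69777.08 = 524244.40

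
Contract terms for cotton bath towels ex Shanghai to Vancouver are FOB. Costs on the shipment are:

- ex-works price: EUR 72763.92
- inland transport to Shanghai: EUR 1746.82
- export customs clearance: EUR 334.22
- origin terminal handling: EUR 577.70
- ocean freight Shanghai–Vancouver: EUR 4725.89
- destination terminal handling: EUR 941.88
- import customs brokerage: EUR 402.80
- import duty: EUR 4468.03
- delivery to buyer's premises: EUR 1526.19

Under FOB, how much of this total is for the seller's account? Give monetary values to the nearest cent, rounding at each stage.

FOB: the seller bears costs until goods are on board at the origin port; the buyer bears freight, insurance and all costs thereafter.
Seller's account: goods 72763.92 + inland to port 1746.82 + export clearance 334.22 + origin terminal 577.70 = 75422.66
Buyer's account: freight 4725.89 + destination terminal 941.88 + brokerage 402.80 + duty 4468.03 + delivery 1526.19 = 12064.79

Seller's account: EUR 75422.66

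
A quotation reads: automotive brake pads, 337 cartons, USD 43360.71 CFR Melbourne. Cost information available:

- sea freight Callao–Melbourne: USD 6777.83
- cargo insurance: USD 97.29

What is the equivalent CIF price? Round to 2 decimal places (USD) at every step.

Not relevant to the conversion: freight — on the seller under both CFR and CIF; already in the CFR price and stays in the CIF price.
From CFR to CIF, the seller additionally bears: insurance.
CIF price = 43360.71 + 97.29 = 43458.00

CIF price: USD 43458.00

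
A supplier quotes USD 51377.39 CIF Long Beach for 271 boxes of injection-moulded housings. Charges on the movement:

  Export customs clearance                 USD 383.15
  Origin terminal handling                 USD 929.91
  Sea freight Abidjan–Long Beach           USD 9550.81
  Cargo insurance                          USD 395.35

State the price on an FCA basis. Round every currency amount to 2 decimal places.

Not relevant to the conversion: export clearance — on the seller under both CIF and FCA; already in the CIF price and stays in the FCA price.
From CIF to FCA, the seller no longer bears: origin terminal, freight, insurance.
FCA price = 51377.39 − 929.91 − 9550.81 − 395.35 = 40501.32

FCA price: USD 40501.32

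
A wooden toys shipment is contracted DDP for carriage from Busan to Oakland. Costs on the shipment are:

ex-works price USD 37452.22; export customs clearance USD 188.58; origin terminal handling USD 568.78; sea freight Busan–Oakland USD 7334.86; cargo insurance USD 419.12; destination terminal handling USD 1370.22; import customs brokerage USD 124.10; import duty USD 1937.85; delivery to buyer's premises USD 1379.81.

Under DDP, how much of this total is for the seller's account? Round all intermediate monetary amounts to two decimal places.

DDP: the seller bears all costs including import duty.
Seller's account: goods 37452.22 + export clearance 188.58 + origin terminal 568.78 + freight 7334.86 + insurance 419.12 + destination terminal 1370.22 + brokerage 124.10 + duty 1937.85 + delivery 1379.81 = 50775.54
Buyer's account: 0.00

Seller's account: USD 50775.54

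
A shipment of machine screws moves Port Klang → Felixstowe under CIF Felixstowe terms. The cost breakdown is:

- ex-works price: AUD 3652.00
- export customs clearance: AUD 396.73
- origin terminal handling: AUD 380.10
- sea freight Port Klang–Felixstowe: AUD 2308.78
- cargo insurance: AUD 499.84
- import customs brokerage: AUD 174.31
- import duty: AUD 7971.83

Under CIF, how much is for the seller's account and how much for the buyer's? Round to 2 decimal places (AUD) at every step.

CIF: the seller pays costs through ocean freight and marine insurance to the destination port.
Seller's account: goods 3652.00 + export clearance 396.73 + origin terminal 380.10 + freight 2308.78 + insurance 499.84 = 7237.45
Buyer's account: brokerage 174.31 + duty 7971.83 = 8146.14

Seller: AUD 7237.45; buyer: AUD 8146.14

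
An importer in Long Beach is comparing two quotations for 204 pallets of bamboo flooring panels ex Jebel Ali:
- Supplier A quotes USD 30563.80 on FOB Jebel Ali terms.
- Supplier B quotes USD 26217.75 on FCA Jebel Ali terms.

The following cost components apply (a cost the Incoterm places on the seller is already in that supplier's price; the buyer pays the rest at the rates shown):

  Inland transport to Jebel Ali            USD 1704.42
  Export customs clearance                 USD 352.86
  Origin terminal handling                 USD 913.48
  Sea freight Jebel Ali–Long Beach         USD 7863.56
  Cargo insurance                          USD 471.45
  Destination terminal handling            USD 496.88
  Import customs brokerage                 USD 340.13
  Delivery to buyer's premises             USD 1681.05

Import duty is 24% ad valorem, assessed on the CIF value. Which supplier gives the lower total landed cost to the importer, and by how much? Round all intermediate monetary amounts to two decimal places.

Supplier A (FOB):
CIF value = FOB price + freight + insurance = 30563.80 + 7863.56 + 471.45 = 38898.81
Import duty = 38898.81 × 24% = 9335.71
Buyer bears (A): 7863.56 + 471.45 + 496.88 + 340.13 + 1681.05 = 10853.07
Landed cost (A) = invoice 30563.80 + 10853.07 + duty 9335.71 = 50752.58
Supplier B (FCA):
CIF value = FCA price + origin terminal + freight + insurance = 26217.75 + 913.48 + 7863.56 + 471.45 = 35466.24
Import duty = 35466.24 × 24% = 8511.90
Buyer bears (B): 913.48 + 7863.56 + 471.45 + 496.88 + 340.13 + 1681.05 = 11766.55
Landed cost (B) = invoice 26217.75 + 11766.55 + duty 8511.90 = 46496.20
Difference = |50752.58 − 46496.20| = 4256.38

Supplier B is cheaper by USD 4256.38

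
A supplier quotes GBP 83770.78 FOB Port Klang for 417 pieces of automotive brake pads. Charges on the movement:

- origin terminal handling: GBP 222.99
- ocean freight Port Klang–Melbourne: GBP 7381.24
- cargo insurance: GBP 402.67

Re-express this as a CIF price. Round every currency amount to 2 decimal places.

CIF price: GBP 91554.69

Not relevant to the conversion: origin terminal — on the seller under both FOB and CIF; already in the FOB price and stays in the CIF price.
From FOB to CIF, the seller additionally bears: freight, insurance.
CIF price = 83770.78 + 7381.24 + 402.67 = 91554.69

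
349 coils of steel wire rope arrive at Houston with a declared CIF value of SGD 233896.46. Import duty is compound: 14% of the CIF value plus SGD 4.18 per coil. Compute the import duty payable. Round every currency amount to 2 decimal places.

Import duty: SGD 34204.32

Ad valorem component: 233896.46 × 14% = 32745.50
Specific component: 349 × 4.18 = 1458.82
Import duty = 32745.50 + 1458.82 = 34204.32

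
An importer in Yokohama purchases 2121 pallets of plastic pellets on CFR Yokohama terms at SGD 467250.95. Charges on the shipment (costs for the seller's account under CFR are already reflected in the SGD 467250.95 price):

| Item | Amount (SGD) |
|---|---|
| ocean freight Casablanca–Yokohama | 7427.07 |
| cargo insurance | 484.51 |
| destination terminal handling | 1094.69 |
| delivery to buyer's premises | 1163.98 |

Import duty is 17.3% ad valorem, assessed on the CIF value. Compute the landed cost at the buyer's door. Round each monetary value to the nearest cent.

CFR: the seller pays costs through ocean freight to the destination port, but not insurance.
Already in the invoice (seller's account under CFR): freight — exclude.
CIF value = CFR price + insurance = 467250.95 + 484.51 = 467735.46
Import duty = 467735.46 × 17.3% = 80918.23
Buyer bears: insurance 484.51 + destination terminal 1094.69 + delivery 1163.98 + duty 80918.23 = 83661.41
Landed cost = invoice 467250.95 + 83661.41 = 550912.36

Total landed cost: SGD 550912.36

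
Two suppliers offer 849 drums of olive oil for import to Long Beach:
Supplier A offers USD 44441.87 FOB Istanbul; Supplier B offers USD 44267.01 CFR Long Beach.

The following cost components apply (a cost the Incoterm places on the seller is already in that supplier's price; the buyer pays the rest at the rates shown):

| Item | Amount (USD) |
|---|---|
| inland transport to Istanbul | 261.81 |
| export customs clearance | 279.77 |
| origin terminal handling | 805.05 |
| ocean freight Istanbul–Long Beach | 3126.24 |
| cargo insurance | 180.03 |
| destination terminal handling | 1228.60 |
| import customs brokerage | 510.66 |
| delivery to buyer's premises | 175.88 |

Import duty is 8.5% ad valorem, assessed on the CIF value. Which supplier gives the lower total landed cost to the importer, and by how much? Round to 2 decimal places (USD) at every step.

Supplier A (FOB):
CIF value = FOB price + freight + insurance = 44441.87 + 3126.24 + 180.03 = 47748.14
Import duty = 47748.14 × 8.5% = 4058.59
Buyer bears (A): 3126.24 + 180.03 + 1228.60 + 510.66 + 175.88 = 5221.41
Landed cost (A) = invoice 44441.87 + 5221.41 + duty 4058.59 = 53721.87
Supplier B (CFR):
CIF value = CFR price + insurance = 44267.01 + 180.03 = 44447.04
Import duty = 44447.04 × 8.5% = 3778.00
Buyer bears (B): 180.03 + 1228.60 + 510.66 + 175.88 = 2095.17
Landed cost (B) = invoice 44267.01 + 2095.17 + duty 3778.00 = 50140.18
Difference = |53721.87 − 50140.18| = 3581.69

Supplier B is cheaper by USD 3581.69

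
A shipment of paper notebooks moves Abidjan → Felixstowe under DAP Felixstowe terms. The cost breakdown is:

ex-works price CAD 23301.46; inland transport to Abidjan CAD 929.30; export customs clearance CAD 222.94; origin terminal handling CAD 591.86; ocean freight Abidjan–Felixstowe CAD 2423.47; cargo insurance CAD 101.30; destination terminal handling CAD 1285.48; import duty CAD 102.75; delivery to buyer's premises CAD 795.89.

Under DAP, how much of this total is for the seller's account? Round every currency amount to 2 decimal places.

Seller's account: CAD 29651.70

DAP: the seller bears all costs to the named destination except import duty and clearance.
Seller's account: goods 23301.46 + inland to port 929.30 + export clearance 222.94 + origin terminal 591.86 + freight 2423.47 + insurance 101.30 + destination terminal 1285.48 + delivery 795.89 = 29651.70
Buyer's account: duty 102.75 = 102.75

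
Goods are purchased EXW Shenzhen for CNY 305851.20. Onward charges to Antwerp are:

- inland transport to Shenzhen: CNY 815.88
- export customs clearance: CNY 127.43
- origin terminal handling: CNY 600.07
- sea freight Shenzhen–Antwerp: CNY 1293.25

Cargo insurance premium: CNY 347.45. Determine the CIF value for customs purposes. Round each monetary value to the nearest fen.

CIF value: CNY 309035.28

CIF = EXW price + pre-shipment costs + freight + insurance
CIF = 305851.20 + 815.88 + 127.43 + 600.07 + 1293.25 + 347.45 = 309035.28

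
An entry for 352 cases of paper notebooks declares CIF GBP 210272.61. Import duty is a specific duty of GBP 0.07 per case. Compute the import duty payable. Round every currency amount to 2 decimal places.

Import duty = 352 × 0.07 = 24.64

Import duty: GBP 24.64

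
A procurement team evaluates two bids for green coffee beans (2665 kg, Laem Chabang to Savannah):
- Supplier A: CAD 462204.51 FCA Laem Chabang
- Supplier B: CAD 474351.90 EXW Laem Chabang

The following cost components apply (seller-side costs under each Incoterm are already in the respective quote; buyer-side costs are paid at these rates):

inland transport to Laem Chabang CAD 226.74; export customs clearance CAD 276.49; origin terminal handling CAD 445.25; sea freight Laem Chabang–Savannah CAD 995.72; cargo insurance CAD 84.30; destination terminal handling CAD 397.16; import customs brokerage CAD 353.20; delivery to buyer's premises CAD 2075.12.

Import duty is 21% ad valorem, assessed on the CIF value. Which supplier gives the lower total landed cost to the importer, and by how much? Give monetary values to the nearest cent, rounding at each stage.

Supplier A is cheaper by CAD 15307.25

Supplier A (FCA):
CIF value = FCA price + origin terminal + freight + insurance = 462204.51 + 445.25 + 995.72 + 84.30 = 463729.78
Import duty = 463729.78 × 21% = 97383.25
Buyer bears (A): 445.25 + 995.72 + 84.30 + 397.16 + 353.20 + 2075.12 = 4350.75
Landed cost (A) = invoice 462204.51 + 4350.75 + duty 97383.25 = 563938.51
Supplier B (EXW):
CIF value = EXW price + inland to port + export clearance + origin terminal + freight + insurance = 474351.90 + 226.74 + 276.49 + 445.25 + 995.72 + 84.30 = 476380.40
Import duty = 476380.40 × 21% = 100039.88
Buyer bears (B): 226.74 + 276.49 + 445.25 + 995.72 + 84.30 + 397.16 + 353.20 + 2075.12 = 4853.98
Landed cost (B) = invoice 474351.90 + 4853.98 + duty 100039.88 = 579245.76
Difference = |563938.51 − 579245.76| = 15307.25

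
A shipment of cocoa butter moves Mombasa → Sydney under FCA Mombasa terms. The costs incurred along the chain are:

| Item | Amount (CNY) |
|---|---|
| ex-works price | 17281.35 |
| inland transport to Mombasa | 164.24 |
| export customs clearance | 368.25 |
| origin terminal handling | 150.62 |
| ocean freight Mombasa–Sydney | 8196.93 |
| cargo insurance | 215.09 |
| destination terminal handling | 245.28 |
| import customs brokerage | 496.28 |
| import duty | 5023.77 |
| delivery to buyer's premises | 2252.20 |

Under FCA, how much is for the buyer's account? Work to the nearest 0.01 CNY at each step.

Buyer's account: CNY 16580.17

FCA: the seller delivers export-cleared goods to the carrier; the buyer bears costs from that point.
Seller's account: goods 17281.35 + inland to port 164.24 + export clearance 368.25 = 17813.84
Buyer's account: origin terminal 150.62 + freight 8196.93 + insurance 215.09 + destination terminal 245.28 + brokerage 496.28 + duty 5023.77 + delivery 2252.20 = 16580.17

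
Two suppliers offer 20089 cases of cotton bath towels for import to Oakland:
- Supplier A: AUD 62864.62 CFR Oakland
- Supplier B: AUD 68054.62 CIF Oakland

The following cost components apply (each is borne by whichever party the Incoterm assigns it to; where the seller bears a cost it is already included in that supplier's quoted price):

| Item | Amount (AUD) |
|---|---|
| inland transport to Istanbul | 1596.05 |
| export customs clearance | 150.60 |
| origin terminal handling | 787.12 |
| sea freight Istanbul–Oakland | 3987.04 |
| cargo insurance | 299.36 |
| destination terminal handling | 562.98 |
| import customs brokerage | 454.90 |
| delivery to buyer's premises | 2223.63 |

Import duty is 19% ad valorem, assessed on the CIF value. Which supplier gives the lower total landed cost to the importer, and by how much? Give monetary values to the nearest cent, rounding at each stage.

Supplier A (CFR):
CIF value = CFR price + insurance = 62864.62 + 299.36 = 63163.98
Import duty = 63163.98 × 19% = 12001.16
Buyer bears (A): 299.36 + 562.98 + 454.90 + 2223.63 = 3540.87
Landed cost (A) = invoice 62864.62 + 3540.87 + duty 12001.16 = 78406.65
Supplier B (CIF):
The CIF price already equals the CIF value: 68054.62
Import duty = 68054.62 × 19% = 12930.38
Buyer bears (B): 562.98 + 454.90 + 2223.63 = 3241.51
Landed cost (B) = invoice 68054.62 + 3241.51 + duty 12930.38 = 84226.51
Difference = |78406.65 − 84226.51| = 5819.86

Supplier A is cheaper by AUD 5819.86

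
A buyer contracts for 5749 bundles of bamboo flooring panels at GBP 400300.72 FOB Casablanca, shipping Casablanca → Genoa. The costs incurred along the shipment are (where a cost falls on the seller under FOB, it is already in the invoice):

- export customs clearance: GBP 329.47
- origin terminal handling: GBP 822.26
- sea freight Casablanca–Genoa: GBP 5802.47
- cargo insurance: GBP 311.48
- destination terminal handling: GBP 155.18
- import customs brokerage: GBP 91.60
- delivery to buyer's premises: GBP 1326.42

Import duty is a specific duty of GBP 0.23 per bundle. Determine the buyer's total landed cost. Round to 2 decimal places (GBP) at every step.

Total landed cost: GBP 409310.14

FOB: the seller bears costs until goods are on board at the origin port; the buyer bears freight, insurance and all costs thereafter.
Already in the invoice (seller's account under FOB): export clearance, origin terminal — exclude.
CIF value = FOB price + freight + insurance = 400300.72 + 5802.47 + 311.48 = 406414.67
Import duty = 5749 × 0.23 = 1322.27
Buyer bears: freight 5802.47 + insurance 311.48 + destination terminal 155.18 + brokerage 91.60 + delivery 1326.42 + duty 1322.27 = 9009.42
Landed cost = invoice 400300.72 + 9009.42 = 409310.14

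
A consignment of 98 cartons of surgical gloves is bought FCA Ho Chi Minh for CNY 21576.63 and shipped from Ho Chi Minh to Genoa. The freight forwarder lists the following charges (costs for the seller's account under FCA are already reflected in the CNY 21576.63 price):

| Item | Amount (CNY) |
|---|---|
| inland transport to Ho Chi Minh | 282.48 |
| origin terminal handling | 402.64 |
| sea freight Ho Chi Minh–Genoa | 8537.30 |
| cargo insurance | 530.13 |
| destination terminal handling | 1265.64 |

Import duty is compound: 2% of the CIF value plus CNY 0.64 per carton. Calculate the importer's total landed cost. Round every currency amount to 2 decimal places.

FCA: the seller delivers export-cleared goods to the carrier; the buyer bears costs from that point.
Already in the invoice (seller's account under FCA): inland to port — exclude.
CIF value = FCA price + origin terminal + freight + insurance = 21576.63 + 402.64 + 8537.30 + 530.13 = 31046.70
Ad valorem component: 31046.70 × 2% = 620.93
Specific component: 98 × 0.64 = 62.72
Import duty = 620.93 + 62.72 = 683.65
Buyer bears: origin terminal 402.64 + freight 8537.30 + insurance 530.13 + destination terminal 1265.64 + duty 683.65 = 11419.36
Landed cost = invoice 21576.63 + 11419.36 = 32995.99

Total landed cost: CNY 32995.99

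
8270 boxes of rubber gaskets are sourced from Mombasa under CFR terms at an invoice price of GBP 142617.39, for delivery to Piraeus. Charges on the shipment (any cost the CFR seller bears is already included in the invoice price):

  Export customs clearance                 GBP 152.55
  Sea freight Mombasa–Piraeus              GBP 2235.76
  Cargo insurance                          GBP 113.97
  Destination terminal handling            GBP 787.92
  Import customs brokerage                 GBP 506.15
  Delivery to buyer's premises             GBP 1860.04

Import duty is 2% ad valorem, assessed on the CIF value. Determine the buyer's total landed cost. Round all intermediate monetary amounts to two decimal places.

Total landed cost: GBP 148740.10

CFR: the seller pays costs through ocean freight to the destination port, but not insurance.
Already in the invoice (seller's account under CFR): export clearance, freight — exclude.
CIF value = CFR price + insurance = 142617.39 + 113.97 = 142731.36
Import duty = 142731.36 × 2% = 2854.63
Buyer bears: insurance 113.97 + destination terminal 787.92 + brokerage 506.15 + delivery 1860.04 + duty 2854.63 = 6122.71
Landed cost = invoice 142617.39 + 6122.71 = 148740.10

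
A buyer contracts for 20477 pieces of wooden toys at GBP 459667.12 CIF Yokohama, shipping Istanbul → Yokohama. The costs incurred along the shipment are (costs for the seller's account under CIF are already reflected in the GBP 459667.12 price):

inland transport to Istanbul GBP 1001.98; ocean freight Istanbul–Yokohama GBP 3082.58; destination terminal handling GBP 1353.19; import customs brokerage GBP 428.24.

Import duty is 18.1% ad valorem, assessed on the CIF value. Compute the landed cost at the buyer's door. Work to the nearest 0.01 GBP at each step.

Total landed cost: GBP 544648.30

CIF: the seller pays costs through ocean freight and marine insurance to the destination port.
Already in the invoice (seller's account under CIF): inland to port, freight — exclude.
The CIF price already equals the CIF value: 459667.12
Import duty = 459667.12 × 18.1% = 83199.75
Buyer bears: destination terminal 1353.19 + brokerage 428.24 + duty 83199.75 = 84981.18
Landed cost = invoice 459667.12 + 84981.18 = 544648.30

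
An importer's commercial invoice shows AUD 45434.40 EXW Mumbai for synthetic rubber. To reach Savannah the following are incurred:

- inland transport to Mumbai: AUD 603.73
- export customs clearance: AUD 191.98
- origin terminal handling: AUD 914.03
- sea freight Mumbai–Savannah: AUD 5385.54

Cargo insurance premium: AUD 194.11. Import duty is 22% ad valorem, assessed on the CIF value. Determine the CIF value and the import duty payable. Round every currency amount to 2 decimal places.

CIF = EXW price + pre-shipment costs + freight + insurance
CIF = 45434.40 + 603.73 + 191.98 + 914.03 + 5385.54 + 194.11 = 52723.79
Import duty = 52723.79 × 22% = 11599.23

CIF value: AUD 52723.79; import duty: AUD 11599.23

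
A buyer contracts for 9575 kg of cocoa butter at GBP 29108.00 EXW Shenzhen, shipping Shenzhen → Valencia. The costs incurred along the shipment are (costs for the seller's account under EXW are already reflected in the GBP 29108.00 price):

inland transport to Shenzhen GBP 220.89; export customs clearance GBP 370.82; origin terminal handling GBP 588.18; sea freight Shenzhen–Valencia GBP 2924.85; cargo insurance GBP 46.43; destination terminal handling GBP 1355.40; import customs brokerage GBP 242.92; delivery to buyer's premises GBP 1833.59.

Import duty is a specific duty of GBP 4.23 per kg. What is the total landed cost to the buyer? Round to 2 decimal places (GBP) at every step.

EXW: the seller makes goods available at their premises; the buyer bears all onward costs.
CIF value = EXW price + inland to port + export clearance + origin terminal + freight + insurance = 29108.00 + 220.89 + 370.82 + 588.18 + 2924.85 + 46.43 = 33259.17
Import duty = 9575 × 4.23 = 40502.25
Buyer bears: inland to port 220.89 + export clearance 370.82 + origin terminal 588.18 + freight 2924.85 + insurance 46.43 + destination terminal 1355.40 + brokerage 242.92 + delivery 1833.59 + duty 40502.25 = 48085.33
Landed cost = invoice 29108.00 + 48085.33 = 77193.33

Total landed cost: GBP 77193.33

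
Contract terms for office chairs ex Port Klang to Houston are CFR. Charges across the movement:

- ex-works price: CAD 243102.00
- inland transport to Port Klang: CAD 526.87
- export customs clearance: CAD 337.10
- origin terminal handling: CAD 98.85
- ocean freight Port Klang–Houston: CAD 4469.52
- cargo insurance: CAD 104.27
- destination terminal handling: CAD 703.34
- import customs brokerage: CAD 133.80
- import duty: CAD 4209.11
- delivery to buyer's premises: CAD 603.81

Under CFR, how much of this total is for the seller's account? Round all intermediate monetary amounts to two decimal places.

CFR: the seller pays costs through ocean freight to the destination port, but not insurance.
Seller's account: goods 243102.00 + inland to port 526.87 + export clearance 337.10 + origin terminal 98.85 + freight 4469.52 = 248534.34
Buyer's account: insurance 104.27 + destination terminal 703.34 + brokerage 133.80 + duty 4209.11 + delivery 603.81 = 5754.33

Seller's account: CAD 248534.34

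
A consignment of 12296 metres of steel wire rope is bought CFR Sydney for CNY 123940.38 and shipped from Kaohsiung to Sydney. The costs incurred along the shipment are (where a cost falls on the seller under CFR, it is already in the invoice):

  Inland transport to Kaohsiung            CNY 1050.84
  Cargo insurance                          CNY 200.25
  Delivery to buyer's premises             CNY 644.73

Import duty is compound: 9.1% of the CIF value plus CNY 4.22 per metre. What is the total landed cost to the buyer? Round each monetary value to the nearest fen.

Total landed cost: CNY 187971.28

CFR: the seller pays costs through ocean freight to the destination port, but not insurance.
Already in the invoice (seller's account under CFR): inland to port — exclude.
CIF value = CFR price + insurance = 123940.38 + 200.25 = 124140.63
Ad valorem component: 124140.63 × 9.1% = 11296.80
Specific component: 12296 × 4.22 = 51889.12
Import duty = 11296.80 + 51889.12 = 63185.92
Buyer bears: insurance 200.25 + delivery 644.73 + duty 63185.92 = 64030.90
Landed cost = invoice 123940.38 + 64030.90 = 187971.28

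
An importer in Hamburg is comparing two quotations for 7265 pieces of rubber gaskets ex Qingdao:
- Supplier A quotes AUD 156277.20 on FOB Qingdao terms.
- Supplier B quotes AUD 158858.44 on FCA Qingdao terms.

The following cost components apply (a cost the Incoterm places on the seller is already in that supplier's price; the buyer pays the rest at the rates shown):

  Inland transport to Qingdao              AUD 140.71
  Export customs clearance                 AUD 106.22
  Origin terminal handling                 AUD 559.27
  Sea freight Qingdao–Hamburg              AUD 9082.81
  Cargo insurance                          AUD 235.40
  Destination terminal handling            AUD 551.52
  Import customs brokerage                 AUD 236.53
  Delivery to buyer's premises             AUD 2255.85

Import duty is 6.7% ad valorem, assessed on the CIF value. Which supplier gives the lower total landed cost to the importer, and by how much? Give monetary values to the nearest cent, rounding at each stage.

Supplier A is cheaper by AUD 3350.93

Supplier A (FOB):
CIF value = FOB price + freight + insurance = 156277.20 + 9082.81 + 235.40 = 165595.41
Import duty = 165595.41 × 6.7% = 11094.89
Buyer bears (A): 9082.81 + 235.40 + 551.52 + 236.53 + 2255.85 = 12362.11
Landed cost (A) = invoice 156277.20 + 12362.11 + duty 11094.89 = 179734.20
Supplier B (FCA):
CIF value = FCA price + origin terminal + freight + insurance = 158858.44 + 559.27 + 9082.81 + 235.40 = 168735.92
Import duty = 168735.92 × 6.7% = 11305.31
Buyer bears (B): 559.27 + 9082.81 + 235.40 + 551.52 + 236.53 + 2255.85 = 12921.38
Landed cost (B) = invoice 158858.44 + 12921.38 + duty 11305.31 = 183085.13
Difference = |179734.20 − 183085.13| = 3350.93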